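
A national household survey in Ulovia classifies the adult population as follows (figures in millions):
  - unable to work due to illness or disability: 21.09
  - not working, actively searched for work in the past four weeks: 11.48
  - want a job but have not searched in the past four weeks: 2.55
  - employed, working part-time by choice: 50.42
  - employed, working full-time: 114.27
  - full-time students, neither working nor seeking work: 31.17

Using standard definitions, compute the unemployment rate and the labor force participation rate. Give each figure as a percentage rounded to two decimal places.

Unemployment rate ≈ 6.52%; labor force participation rate ≈ 76.27%.

Employed = 50.42 + 114.27 = 164.69 million.
Unemployed = 11.48 million.
Labor force = 164.69 + 11.48 = 176.17 million.
Not in labor force = 21.09 + 2.55 + 31.17 = 54.81 million (those not working and not actively searching are outside the labor force — including those who want a job but have given up searching).
Civilian working-age population = 176.17 + 54.81 = 230.98 million.
Unemployment rate = 11.48 / 176.17 = 6.52%.
Labor force participation rate = 176.17 / 230.98 = 76.27%.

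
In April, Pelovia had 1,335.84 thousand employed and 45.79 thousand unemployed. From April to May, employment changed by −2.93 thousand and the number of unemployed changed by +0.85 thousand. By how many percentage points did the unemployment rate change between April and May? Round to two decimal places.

April: labor force = 1,335.84 + 45.79 = 1,381.63; u = 45.79/1,381.63 = 3.31%.
May: labor force = 1,332.91 + 46.64 = 1,379.55; u = 46.64/1,379.55 = 3.38%.
Change = 3.38% − 3.31% = +0.07 pp.

The unemployment rate changed by +0.07 percentage points.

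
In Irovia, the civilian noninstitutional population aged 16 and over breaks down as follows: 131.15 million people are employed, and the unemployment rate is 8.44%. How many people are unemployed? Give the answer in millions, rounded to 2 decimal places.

About 12.09 million are unemployed.

Let U be the number unemployed. The labor force is E + U, and U/(E+U) = 0.0844.
So U = 0.0844 × 131.15 / (1 − 0.0844) = 11.0691 / 0.9156 ≈ 12.09 million.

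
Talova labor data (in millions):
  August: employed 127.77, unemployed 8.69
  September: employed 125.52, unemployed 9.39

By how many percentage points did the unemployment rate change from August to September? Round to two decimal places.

The unemployment rate changed by +0.59 percentage points.

August: labor force = 127.77 + 8.69 = 136.46; u = 8.69/136.46 = 6.37%.
September: labor force = 125.52 + 9.39 = 134.91; u = 9.39/134.91 = 6.96%.
Change = 6.96% − 6.37% = +0.59 pp.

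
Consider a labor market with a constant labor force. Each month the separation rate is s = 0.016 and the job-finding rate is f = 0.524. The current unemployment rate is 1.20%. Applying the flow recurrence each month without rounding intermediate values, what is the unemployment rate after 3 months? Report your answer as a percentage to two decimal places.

Unemployment rate after three months ≈ 2.79%.

With a fixed labor force, u_{t+1} = u_t + s·(1−u_t) − f·u_t = u_t·(1−s−f) + s.
Here 1−s−f = 0.460 and s = 0.016.
u_1 = 0.012000 × 0.460 + 0.016 = 0.021520.
u_2 = 0.021520 × 0.460 + 0.016 = 0.025899.
u_3 = 0.025899 × 0.460 + 0.016 = 0.027914.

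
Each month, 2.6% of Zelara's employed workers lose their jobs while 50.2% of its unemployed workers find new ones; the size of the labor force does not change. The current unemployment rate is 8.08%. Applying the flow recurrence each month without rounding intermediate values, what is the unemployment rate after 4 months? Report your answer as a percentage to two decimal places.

Unemployment rate after four months ≈ 5.08%.

With a fixed labor force, u_{t+1} = u_t + s·(1−u_t) − f·u_t = u_t·(1−s−f) + s.
Here 1−s−f = 0.472 and s = 0.026.
u_1 = 0.080800 × 0.472 + 0.026 = 0.064138.
u_2 = 0.064138 × 0.472 + 0.026 = 0.056273.
u_3 = 0.056273 × 0.472 + 0.026 = 0.052561.
u_4 = 0.052561 × 0.472 + 0.026 = 0.050809.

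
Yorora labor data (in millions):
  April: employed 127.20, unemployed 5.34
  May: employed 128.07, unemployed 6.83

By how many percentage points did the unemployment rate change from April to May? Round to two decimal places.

April: labor force = 127.20 + 5.34 = 132.54; u = 5.34/132.54 = 4.03%.
May: labor force = 128.07 + 6.83 = 134.90; u = 6.83/134.90 = 5.06%.
Change = 5.06% − 4.03% = +1.03 pp.

The unemployment rate changed by +1.03 percentage points.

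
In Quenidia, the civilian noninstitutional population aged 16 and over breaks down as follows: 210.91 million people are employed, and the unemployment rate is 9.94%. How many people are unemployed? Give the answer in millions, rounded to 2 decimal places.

Let U be the number unemployed. The labor force is E + U, and U/(E+U) = 0.0994.
So U = 0.0994 × 210.91 / (1 − 0.0994) = 20.9645 / 0.9006 ≈ 23.28 million.

About 23.28 million are unemployed.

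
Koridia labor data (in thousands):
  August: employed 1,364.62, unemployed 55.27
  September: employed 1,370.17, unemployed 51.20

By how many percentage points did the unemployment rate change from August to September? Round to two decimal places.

August: labor force = 1,364.62 + 55.27 = 1,419.89; u = 55.27/1,419.89 = 3.89%.
September: labor force = 1,370.17 + 51.20 = 1,421.37; u = 51.20/1,421.37 = 3.60%.
Change = 3.60% − 3.89% = −0.29 pp.

The unemployment rate changed by −0.29 percentage points.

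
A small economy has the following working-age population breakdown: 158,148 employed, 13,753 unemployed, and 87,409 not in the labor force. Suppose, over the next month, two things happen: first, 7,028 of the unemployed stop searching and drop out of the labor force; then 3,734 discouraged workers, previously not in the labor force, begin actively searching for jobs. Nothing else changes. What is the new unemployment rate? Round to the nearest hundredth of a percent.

Initially, labor force = 158,148 + 13,753 = 171,901, so u = 13,753/171,901 = 8.00%.
After the first change, unemployed and labor force both fall by 7,028 → E = 158,148, U = 6,725, labor force = 164,873.
After the second change, unemployed and labor force both rise by 3,734 → E = 158,148, U = 10,459, labor force = 168,607.
New unemployment rate = 10,459 / 168,607 = 6.20%.

New unemployment rate ≈ 6.20%.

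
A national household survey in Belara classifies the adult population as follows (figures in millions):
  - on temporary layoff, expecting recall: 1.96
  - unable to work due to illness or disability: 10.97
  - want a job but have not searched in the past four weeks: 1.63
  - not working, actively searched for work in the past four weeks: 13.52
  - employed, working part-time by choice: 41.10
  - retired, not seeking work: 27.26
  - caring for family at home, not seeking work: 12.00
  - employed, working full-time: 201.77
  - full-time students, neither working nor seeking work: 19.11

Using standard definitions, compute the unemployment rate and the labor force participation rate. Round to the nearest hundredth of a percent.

Employed = 41.10 + 201.77 = 242.87 million.
Unemployed = 1.96 + 13.52 = 15.48 million (jobless and actively searching, or on temporary layoff).
Labor force = 242.87 + 15.48 = 258.35 million.
Not in labor force = 10.97 + 1.63 + 27.26 + 12.00 + 19.11 = 70.97 million (those not working and not actively searching are outside the labor force — including those who want a job but have given up searching).
Civilian working-age population = 258.35 + 70.97 = 329.32 million.
Unemployment rate = 15.48 / 258.35 = 5.99%.
Labor force participation rate = 258.35 / 329.32 = 78.45%.

Unemployment rate ≈ 5.99%; labor force participation rate ≈ 78.45%.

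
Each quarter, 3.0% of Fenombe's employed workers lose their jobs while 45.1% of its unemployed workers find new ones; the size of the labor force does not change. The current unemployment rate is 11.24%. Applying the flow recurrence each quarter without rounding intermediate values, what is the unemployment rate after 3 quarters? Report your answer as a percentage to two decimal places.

Unemployment rate after three quarters ≈ 6.94%.

With a fixed labor force, u_{t+1} = u_t + s·(1−u_t) − f·u_t = u_t·(1−s−f) + s.
Here 1−s−f = 0.519 and s = 0.030.
u_1 = 0.112400 × 0.519 + 0.030 = 0.088336.
u_2 = 0.088336 × 0.519 + 0.030 = 0.075846.
u_3 = 0.075846 × 0.519 + 0.030 = 0.069364.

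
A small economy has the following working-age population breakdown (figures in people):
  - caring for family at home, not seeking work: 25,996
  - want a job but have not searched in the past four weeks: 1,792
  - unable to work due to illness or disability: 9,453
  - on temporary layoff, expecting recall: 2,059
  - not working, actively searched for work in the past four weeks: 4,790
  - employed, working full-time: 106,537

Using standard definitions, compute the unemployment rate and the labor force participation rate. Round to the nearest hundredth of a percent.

Unemployment rate ≈ 6.04%; labor force participation rate ≈ 75.28%.

Employed = 106,537.
Unemployed = 2,059 + 4,790 = 6,849 (jobless and actively searching, or on temporary layoff).
Labor force = 106,537 + 6,849 = 113,386.
Not in labor force = 25,996 + 1,792 + 9,453 = 37,241 (those not working and not actively searching are outside the labor force — including those who want a job but have given up searching).
Civilian working-age population = 113,386 + 37,241 = 150,627.
Unemployment rate = 6,849 / 113,386 = 6.04%.
Labor force participation rate = 113,386 / 150,627 = 75.28%.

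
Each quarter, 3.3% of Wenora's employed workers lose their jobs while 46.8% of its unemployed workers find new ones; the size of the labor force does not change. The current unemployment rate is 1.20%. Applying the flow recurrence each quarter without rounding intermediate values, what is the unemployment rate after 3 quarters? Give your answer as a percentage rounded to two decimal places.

With a fixed labor force, u_{t+1} = u_t + s·(1−u_t) − f·u_t = u_t·(1−s−f) + s.
Here 1−s−f = 0.499 and s = 0.033.
u_1 = 0.012000 × 0.499 + 0.033 = 0.038988.
u_2 = 0.038988 × 0.499 + 0.033 = 0.052455.
u_3 = 0.052455 × 0.499 + 0.033 = 0.059175.

Unemployment rate after three quarters ≈ 5.92%.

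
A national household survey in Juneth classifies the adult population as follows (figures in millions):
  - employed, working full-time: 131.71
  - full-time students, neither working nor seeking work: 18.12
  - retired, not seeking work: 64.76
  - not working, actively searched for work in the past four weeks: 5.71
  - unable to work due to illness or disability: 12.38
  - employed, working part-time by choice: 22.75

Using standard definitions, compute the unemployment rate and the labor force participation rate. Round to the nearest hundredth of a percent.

Unemployment rate ≈ 3.56%; labor force participation rate ≈ 62.71%.

Employed = 131.71 + 22.75 = 154.46 million.
Unemployed = 5.71 million.
Labor force = 154.46 + 5.71 = 160.17 million.
Not in labor force = 18.12 + 64.76 + 12.38 = 95.26 million (those not working and not actively searching are outside the labor force).
Civilian working-age population = 160.17 + 95.26 = 255.43 million.
Unemployment rate = 5.71 / 160.17 = 3.56%.
Labor force participation rate = 160.17 / 255.43 = 62.71%.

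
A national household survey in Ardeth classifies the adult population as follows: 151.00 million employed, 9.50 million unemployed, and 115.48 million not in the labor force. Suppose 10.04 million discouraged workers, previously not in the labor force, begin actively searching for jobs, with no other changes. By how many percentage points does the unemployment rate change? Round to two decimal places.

Initially, labor force = 151.00 + 9.50 = 160.50 million, so u = 9.50/160.50 = 5.92%.
After the change, unemployed and labor force both rise by 10.04 → E = 151.00, U = 19.54, labor force = 170.54 million.
New unemployment rate = 19.54 / 170.54 = 11.46%.
Change = 11.46% − 5.92% = +5.54 percentage points.

The unemployment rate changes by +5.54 percentage points.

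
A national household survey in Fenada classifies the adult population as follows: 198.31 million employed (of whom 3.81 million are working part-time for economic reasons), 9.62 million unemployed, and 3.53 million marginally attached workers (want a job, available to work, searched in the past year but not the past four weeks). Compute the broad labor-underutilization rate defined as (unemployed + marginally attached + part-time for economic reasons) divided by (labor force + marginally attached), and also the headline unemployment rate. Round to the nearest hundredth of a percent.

Broad underutilization rate ≈ 8.02%; headline unemployment rate ≈ 4.63%.

Labor force = 198.31 + 9.62 = 207.93 million.
Numerator = 9.62 + 3.53 + 3.81 = 16.96 million.
Denominator = 207.93 + 3.53 = 211.46 million.
Broad rate = 16.96 / 211.46 = 8.02%.
Headline unemployment rate = 9.62 / 207.93 = 4.63%.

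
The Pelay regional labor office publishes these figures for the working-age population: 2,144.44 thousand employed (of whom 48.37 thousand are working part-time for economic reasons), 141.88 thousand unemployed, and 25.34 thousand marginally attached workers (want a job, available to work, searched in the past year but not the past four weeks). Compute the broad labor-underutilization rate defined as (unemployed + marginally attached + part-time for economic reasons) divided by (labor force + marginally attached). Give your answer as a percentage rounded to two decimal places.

Labor force = 2,144.44 + 141.88 = 2,286.32 thousand.
Numerator = 141.88 + 25.34 + 48.37 = 215.59 thousand.
Denominator = 2,286.32 + 25.34 = 2,311.66 thousand.
Broad rate = 215.59 / 2,311.66 = 9.33%.

Broad underutilization rate ≈ 9.33%.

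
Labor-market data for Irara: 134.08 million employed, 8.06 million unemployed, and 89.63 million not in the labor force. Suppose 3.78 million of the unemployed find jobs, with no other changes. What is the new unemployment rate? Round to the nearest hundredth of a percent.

Initially, labor force = 134.08 + 8.06 = 142.14 million, so u = 8.06/142.14 = 5.67%.
After the change, unemployed falls and employed rises by 3.78; labor force unchanged → E = 137.86, U = 4.28, labor force = 142.14 million.
New unemployment rate = 4.28 / 142.14 = 3.01%.

New unemployment rate ≈ 3.01%.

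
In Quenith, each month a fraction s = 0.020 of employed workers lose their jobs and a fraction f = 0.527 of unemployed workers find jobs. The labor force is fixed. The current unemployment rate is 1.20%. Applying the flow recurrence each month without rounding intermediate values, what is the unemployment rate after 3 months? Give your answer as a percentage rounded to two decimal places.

With a fixed labor force, u_{t+1} = u_t + s·(1−u_t) − f·u_t = u_t·(1−s−f) + s.
Here 1−s−f = 0.453 and s = 0.020.
u_1 = 0.012000 × 0.453 + 0.020 = 0.025436.
u_2 = 0.025436 × 0.453 + 0.020 = 0.031523.
u_3 = 0.031523 × 0.453 + 0.020 = 0.034280.

Unemployment rate after three months ≈ 3.43%.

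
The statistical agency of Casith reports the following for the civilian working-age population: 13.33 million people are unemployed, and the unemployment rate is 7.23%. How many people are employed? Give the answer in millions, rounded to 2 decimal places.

Labor force = U / u = 13.33 / 0.0723 ≈ 184.37 million.
Employed = labor force − unemployed = 184.37 − 13.33 = 171.04 million.

About 171.04 million are employed.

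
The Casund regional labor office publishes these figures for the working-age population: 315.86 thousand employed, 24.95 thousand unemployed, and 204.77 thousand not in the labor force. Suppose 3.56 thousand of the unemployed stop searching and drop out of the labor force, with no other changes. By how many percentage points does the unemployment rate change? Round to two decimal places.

Initially, labor force = 315.86 + 24.95 = 340.81 thousand, so u = 24.95/340.81 = 7.32%.
After the change, unemployed and labor force both fall by 3.56 → E = 315.86, U = 21.39, labor force = 337.25 thousand.
New unemployment rate = 21.39 / 337.25 = 6.34%.
Change = 6.34% − 7.32% = −0.98 percentage points.

The unemployment rate changes by −0.98 percentage points.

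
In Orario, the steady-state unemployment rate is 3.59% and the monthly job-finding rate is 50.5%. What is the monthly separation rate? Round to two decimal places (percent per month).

Separation rate ≈ 1.88% per month.

From u* = s/(s+f): s = u·f/(1−u).
s = 0.0359 × 50.5 / (1 − 0.0359) = 1.8130 / 0.9641 ≈ 1.88% per month.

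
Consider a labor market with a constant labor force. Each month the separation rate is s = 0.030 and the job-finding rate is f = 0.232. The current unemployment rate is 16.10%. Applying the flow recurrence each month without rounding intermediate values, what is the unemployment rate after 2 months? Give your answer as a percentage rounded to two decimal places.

Unemployment rate after two months ≈ 13.98%.

With a fixed labor force, u_{t+1} = u_t + s·(1−u_t) − f·u_t = u_t·(1−s−f) + s.
Here 1−s−f = 0.738 and s = 0.030.
u_1 = 0.161000 × 0.738 + 0.030 = 0.148818.
u_2 = 0.148818 × 0.738 + 0.030 = 0.139828.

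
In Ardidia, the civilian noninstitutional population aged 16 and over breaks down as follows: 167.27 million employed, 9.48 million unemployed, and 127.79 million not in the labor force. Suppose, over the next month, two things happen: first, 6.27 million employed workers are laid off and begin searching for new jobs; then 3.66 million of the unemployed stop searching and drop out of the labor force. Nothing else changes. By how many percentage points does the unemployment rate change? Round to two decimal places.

The unemployment rate changes by +1.62 percentage points.

Initially, labor force = 167.27 + 9.48 = 176.75 million, so u = 9.48/176.75 = 5.36%.
After the first change, employed falls and unemployed rises by 6.27; labor force unchanged → E = 161.00, U = 15.75, labor force = 176.75 million.
After the second change, unemployed and labor force both fall by 3.66 → E = 161.00, U = 12.09, labor force = 173.09 million.
New unemployment rate = 12.09 / 173.09 = 6.98%.
Change = 6.98% − 5.36% = +1.62 percentage points.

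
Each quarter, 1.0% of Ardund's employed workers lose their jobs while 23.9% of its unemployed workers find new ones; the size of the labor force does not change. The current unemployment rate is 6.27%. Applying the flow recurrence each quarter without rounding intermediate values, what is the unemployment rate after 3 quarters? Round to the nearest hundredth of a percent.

Unemployment rate after three quarters ≈ 4.97%.

With a fixed labor force, u_{t+1} = u_t + s·(1−u_t) − f·u_t = u_t·(1−s−f) + s.
Here 1−s−f = 0.751 and s = 0.010.
u_1 = 0.062700 × 0.751 + 0.010 = 0.057088.
u_2 = 0.057088 × 0.751 + 0.010 = 0.052873.
u_3 = 0.052873 × 0.751 + 0.010 = 0.049708.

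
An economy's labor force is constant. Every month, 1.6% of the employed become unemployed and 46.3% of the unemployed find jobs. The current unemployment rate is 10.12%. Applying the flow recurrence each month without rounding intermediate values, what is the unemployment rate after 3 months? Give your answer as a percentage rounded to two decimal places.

With a fixed labor force, u_{t+1} = u_t + s·(1−u_t) − f·u_t = u_t·(1−s−f) + s.
Here 1−s−f = 0.521 and s = 0.016.
u_1 = 0.101200 × 0.521 + 0.016 = 0.068725.
u_2 = 0.068725 × 0.521 + 0.016 = 0.051806.
u_3 = 0.051806 × 0.521 + 0.016 = 0.042991.

Unemployment rate after three months ≈ 4.30%.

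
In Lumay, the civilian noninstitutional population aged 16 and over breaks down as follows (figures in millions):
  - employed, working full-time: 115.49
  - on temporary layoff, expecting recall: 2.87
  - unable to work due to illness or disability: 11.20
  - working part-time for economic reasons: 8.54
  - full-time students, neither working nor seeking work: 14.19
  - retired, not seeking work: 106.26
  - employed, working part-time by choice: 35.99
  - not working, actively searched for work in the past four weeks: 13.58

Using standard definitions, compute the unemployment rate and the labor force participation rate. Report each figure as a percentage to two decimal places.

Employed = 115.49 + 8.54 + 35.99 = 160.02 million (anyone who worked, including part-time for economic reasons, counts as employed).
Unemployed = 2.87 + 13.58 = 16.45 million (jobless and actively searching, or on temporary layoff).
Labor force = 160.02 + 16.45 = 176.47 million.
Not in labor force = 11.20 + 14.19 + 106.26 = 131.65 million (those not working and not actively searching are outside the labor force).
Civilian working-age population = 176.47 + 131.65 = 308.12 million.
Unemployment rate = 16.45 / 176.47 = 9.32%.
Labor force participation rate = 176.47 / 308.12 = 57.27%.

Unemployment rate ≈ 9.32%; labor force participation rate ≈ 57.27%.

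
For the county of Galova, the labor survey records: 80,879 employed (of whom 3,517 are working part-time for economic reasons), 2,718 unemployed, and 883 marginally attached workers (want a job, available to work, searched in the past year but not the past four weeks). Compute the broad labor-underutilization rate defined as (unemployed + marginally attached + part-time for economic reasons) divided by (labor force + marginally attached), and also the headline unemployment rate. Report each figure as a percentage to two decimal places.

Broad underutilization rate ≈ 8.43%; headline unemployment rate ≈ 3.25%.

Labor force = 80,879 + 2,718 = 83,597.
Numerator = 2,718 + 883 + 3,517 = 7,118.
Denominator = 83,597 + 883 = 84,480.
Broad rate = 7,118 / 84,480 = 8.43%.
Headline unemployment rate = 2,718 / 83,597 = 3.25%.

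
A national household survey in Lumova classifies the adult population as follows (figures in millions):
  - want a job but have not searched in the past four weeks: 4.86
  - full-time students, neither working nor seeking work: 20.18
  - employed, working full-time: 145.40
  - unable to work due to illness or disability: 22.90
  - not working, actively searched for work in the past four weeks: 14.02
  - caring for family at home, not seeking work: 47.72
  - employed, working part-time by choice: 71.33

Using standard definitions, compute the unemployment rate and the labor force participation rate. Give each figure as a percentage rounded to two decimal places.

Unemployment rate ≈ 6.08%; labor force participation rate ≈ 70.69%.

Employed = 145.40 + 71.33 = 216.73 million.
Unemployed = 14.02 million.
Labor force = 216.73 + 14.02 = 230.75 million.
Not in labor force = 4.86 + 20.18 + 22.90 + 47.72 = 95.66 million (those not working and not actively searching are outside the labor force — including those who want a job but have given up searching).
Civilian working-age population = 230.75 + 95.66 = 326.41 million.
Unemployment rate = 14.02 / 230.75 = 6.08%.
Labor force participation rate = 230.75 / 326.41 = 70.69%.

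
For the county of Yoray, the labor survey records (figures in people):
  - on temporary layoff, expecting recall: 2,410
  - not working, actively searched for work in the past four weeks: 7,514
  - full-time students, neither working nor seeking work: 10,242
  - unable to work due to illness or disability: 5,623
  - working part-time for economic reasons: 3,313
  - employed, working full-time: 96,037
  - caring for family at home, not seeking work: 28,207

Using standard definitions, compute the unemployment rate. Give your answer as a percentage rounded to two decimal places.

Unemployment rate ≈ 9.08%.

Employed = 3,313 + 96,037 = 99,350 (anyone who worked, including part-time for economic reasons, counts as employed).
Unemployed = 2,410 + 7,514 = 9,924 (jobless and actively searching, or on temporary layoff).
Labor force = 99,350 + 9,924 = 109,274.
Unemployment rate = 9,924 / 109,274 = 9.08%.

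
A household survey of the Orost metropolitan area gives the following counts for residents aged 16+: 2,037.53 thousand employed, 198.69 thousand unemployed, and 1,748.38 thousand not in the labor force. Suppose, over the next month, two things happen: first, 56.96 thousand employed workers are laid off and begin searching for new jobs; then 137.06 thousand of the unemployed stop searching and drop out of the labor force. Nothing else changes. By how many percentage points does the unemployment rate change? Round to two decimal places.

The unemployment rate changes by −3.24 percentage points.

Initially, labor force = 2,037.53 + 198.69 = 2,236.22 thousand, so u = 198.69/2,236.22 = 8.89%.
After the first change, employed falls and unemployed rises by 56.96; labor force unchanged → E = 1,980.57, U = 255.65, labor force = 2,236.22 thousand.
After the second change, unemployed and labor force both fall by 137.06 → E = 1,980.57, U = 118.59, labor force = 2,099.16 thousand.
New unemployment rate = 118.59 / 2,099.16 = 5.65%.
Change = 5.65% − 8.89% = −3.24 percentage points.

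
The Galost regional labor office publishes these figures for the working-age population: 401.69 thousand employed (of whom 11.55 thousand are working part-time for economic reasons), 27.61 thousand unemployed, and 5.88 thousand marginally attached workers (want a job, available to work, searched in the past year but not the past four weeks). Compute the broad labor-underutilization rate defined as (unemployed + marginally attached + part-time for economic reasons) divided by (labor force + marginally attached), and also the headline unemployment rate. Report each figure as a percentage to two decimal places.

Broad underutilization rate ≈ 10.35%; headline unemployment rate ≈ 6.43%.

Labor force = 401.69 + 27.61 = 429.30 thousand.
Numerator = 27.61 + 5.88 + 11.55 = 45.04 thousand.
Denominator = 429.30 + 5.88 = 435.18 thousand.
Broad rate = 45.04 / 435.18 = 10.35%.
Headline unemployment rate = 27.61 / 429.30 = 6.43%.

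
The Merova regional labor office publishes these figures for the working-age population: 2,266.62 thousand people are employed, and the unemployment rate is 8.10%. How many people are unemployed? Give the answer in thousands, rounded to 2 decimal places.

About 199.78 thousand are unemployed.

Let U be the number unemployed. The labor force is E + U, and U/(E+U) = 0.0810.
So U = 0.0810 × 2,266.62 / (1 − 0.0810) = 183.5962 / 0.9190 ≈ 199.78 thousand.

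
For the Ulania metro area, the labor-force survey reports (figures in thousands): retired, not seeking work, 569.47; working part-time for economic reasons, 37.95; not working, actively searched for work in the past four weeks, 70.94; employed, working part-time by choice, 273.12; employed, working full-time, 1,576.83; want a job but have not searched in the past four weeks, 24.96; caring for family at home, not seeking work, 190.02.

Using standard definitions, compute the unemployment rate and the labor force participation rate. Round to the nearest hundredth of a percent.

Employed = 37.95 + 273.12 + 1,576.83 = 1,887.90 thousand (anyone who worked, including part-time for economic reasons, counts as employed).
Unemployed = 70.94 thousand.
Labor force = 1,887.90 + 70.94 = 1,958.84 thousand.
Not in labor force = 569.47 + 24.96 + 190.02 = 784.45 thousand (those not working and not actively searching are outside the labor force — including those who want a job but have given up searching).
Civilian working-age population = 1,958.84 + 784.45 = 2,743.29 thousand.
Unemployment rate = 70.94 / 1,958.84 = 3.62%.
Labor force participation rate = 1,958.84 / 2,743.29 = 71.40%.

Unemployment rate ≈ 3.62%; labor force participation rate ≈ 71.40%.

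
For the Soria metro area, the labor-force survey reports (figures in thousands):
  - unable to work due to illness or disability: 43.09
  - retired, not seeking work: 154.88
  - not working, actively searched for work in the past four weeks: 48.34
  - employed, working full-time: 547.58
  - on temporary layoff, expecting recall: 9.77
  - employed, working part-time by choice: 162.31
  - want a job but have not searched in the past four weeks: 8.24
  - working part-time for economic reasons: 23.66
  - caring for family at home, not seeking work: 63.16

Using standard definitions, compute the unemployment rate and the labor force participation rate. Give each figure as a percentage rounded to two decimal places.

Unemployment rate ≈ 7.34%; labor force participation rate ≈ 74.61%.

Employed = 547.58 + 162.31 + 23.66 = 733.55 thousand (anyone who worked, including part-time for economic reasons, counts as employed).
Unemployed = 48.34 + 9.77 = 58.11 thousand (jobless and actively searching, or on temporary layoff).
Labor force = 733.55 + 58.11 = 791.66 thousand.
Not in labor force = 43.09 + 154.88 + 8.24 + 63.16 = 269.37 thousand (those not working and not actively searching are outside the labor force — including those who want a job but have given up searching).
Civilian working-age population = 791.66 + 269.37 = 1,061.03 thousand.
Unemployment rate = 58.11 / 791.66 = 7.34%.
Labor force participation rate = 791.66 / 1,061.03 = 74.61%.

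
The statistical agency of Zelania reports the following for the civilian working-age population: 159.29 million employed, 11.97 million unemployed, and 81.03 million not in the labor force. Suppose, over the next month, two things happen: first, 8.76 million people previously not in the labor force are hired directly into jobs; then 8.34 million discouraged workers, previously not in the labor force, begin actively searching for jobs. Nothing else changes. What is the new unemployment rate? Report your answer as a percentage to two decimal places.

Initially, labor force = 159.29 + 11.97 = 171.26 million, so u = 11.97/171.26 = 6.99%.
After the first change, employed and labor force both rise by 8.76; unemployed unchanged → E = 168.05, U = 11.97, labor force = 180.02 million.
After the second change, unemployed and labor force both rise by 8.34 → E = 168.05, U = 20.31, labor force = 188.36 million.
New unemployment rate = 20.31 / 188.36 = 10.78%.

New unemployment rate ≈ 10.78%.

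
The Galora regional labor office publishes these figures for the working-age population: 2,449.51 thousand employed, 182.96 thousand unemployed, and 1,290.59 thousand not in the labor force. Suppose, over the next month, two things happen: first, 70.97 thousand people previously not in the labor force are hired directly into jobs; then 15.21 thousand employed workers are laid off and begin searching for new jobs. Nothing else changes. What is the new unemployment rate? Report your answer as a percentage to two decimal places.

Initially, labor force = 2,449.51 + 182.96 = 2,632.47 thousand, so u = 182.96/2,632.47 = 6.95%.
After the first change, employed and labor force both rise by 70.97; unemployed unchanged → E = 2,520.48, U = 182.96, labor force = 2,703.44 thousand.
After the second change, employed falls and unemployed rises by 15.21; labor force unchanged → E = 2,505.27, U = 198.17, labor force = 2,703.44 thousand.
New unemployment rate = 198.17 / 2,703.44 = 7.33%.

New unemployment rate ≈ 7.33%.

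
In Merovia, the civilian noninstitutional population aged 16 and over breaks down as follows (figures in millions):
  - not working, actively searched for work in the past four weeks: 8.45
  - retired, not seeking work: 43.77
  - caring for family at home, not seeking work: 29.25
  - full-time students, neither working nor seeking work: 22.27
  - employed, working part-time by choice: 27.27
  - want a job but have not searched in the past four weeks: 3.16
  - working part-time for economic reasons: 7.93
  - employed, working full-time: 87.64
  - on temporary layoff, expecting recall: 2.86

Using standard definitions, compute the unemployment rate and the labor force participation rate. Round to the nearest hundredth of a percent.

Employed = 27.27 + 7.93 + 87.64 = 122.84 million (anyone who worked, including part-time for economic reasons, counts as employed).
Unemployed = 8.45 + 2.86 = 11.31 million (jobless and actively searching, or on temporary layoff).
Labor force = 122.84 + 11.31 = 134.15 million.
Not in labor force = 43.77 + 29.25 + 22.27 + 3.16 = 98.45 million (those not working and not actively searching are outside the labor force — including those who want a job but have given up searching).
Civilian working-age population = 134.15 + 98.45 = 232.60 million.
Unemployment rate = 11.31 / 134.15 = 8.43%.
Labor force participation rate = 134.15 / 232.60 = 57.67%.

Unemployment rate ≈ 8.43%; labor force participation rate ≈ 57.67%.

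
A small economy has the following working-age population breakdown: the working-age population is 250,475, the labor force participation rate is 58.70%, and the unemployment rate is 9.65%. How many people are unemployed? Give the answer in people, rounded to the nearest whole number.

About 14,188 are unemployed.

Labor force = 0.5870 × 250,475 = 147,029.
Unemployed = 0.0965 × 147,029 ≈ 14,188.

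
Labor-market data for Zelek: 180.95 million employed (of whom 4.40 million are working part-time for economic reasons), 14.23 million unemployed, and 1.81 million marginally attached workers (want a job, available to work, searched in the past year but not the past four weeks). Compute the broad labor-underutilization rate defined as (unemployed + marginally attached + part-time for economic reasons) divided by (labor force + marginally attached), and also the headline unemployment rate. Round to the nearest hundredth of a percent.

Broad underutilization rate ≈ 10.38%; headline unemployment rate ≈ 7.29%.

Labor force = 180.95 + 14.23 = 195.18 million.
Numerator = 14.23 + 1.81 + 4.40 = 20.44 million.
Denominator = 195.18 + 1.81 = 196.99 million.
Broad rate = 20.44 / 196.99 = 10.38%.
Headline unemployment rate = 14.23 / 195.18 = 7.29%.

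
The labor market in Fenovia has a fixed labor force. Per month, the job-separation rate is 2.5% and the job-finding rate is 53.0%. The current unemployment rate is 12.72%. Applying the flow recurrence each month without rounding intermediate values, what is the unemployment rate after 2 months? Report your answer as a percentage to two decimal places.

Unemployment rate after two months ≈ 6.13%.

With a fixed labor force, u_{t+1} = u_t + s·(1−u_t) − f·u_t = u_t·(1−s−f) + s.
Here 1−s−f = 0.445 and s = 0.025.
u_1 = 0.127200 × 0.445 + 0.025 = 0.081604.
u_2 = 0.081604 × 0.445 + 0.025 = 0.061314.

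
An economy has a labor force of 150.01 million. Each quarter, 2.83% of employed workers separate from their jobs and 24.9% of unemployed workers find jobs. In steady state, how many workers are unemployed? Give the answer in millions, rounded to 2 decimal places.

About 15.31 million are unemployed in steady state.

Steady-state unemployment rate u* = s/(s+f) = 2.83/(2.83+24.9) = 0.102056.
Unemployed = u* × labor force = 0.102056 × 150.01 ≈ 15.31 million.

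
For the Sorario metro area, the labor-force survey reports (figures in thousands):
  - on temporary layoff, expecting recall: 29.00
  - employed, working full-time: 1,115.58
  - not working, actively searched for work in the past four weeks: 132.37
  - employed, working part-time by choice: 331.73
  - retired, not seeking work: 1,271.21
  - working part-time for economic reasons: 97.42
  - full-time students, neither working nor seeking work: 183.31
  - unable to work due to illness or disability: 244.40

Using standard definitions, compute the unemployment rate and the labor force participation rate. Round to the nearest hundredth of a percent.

Unemployment rate ≈ 9.46%; labor force participation rate ≈ 50.11%.

Employed = 1,115.58 + 331.73 + 97.42 = 1,544.73 thousand (anyone who worked, including part-time for economic reasons, counts as employed).
Unemployed = 29.00 + 132.37 = 161.37 thousand (jobless and actively searching, or on temporary layoff).
Labor force = 1,544.73 + 161.37 = 1,706.10 thousand.
Not in labor force = 1,271.21 + 183.31 + 244.40 = 1,698.92 thousand (those not working and not actively searching are outside the labor force).
Civilian working-age population = 1,706.10 + 1,698.92 = 3,405.02 thousand.
Unemployment rate = 161.37 / 1,706.10 = 9.46%.
Labor force participation rate = 1,706.10 / 3,405.02 = 50.11%.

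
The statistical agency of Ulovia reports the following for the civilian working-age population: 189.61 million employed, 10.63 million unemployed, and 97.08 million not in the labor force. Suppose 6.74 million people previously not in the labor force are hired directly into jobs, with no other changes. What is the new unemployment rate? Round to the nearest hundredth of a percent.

Initially, labor force = 189.61 + 10.63 = 200.24 million, so u = 10.63/200.24 = 5.31%.
After the change, employed and labor force both rise by 6.74; unemployed unchanged → E = 196.35, U = 10.63, labor force = 206.98 million.
New unemployment rate = 10.63 / 206.98 = 5.14%.

New unemployment rate ≈ 5.14%.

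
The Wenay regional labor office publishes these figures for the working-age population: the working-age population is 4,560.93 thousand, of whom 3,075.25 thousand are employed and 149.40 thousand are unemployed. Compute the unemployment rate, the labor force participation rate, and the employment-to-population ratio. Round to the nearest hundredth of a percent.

Labor force = employed + unemployed = 3,075.25 + 149.40 = 3,224.65 thousand.
Unemployment rate = 149.40 / 3,224.65 = 4.63%.
Labor force participation rate = 3,224.65 / 4,560.93 = 70.70%.
Employment-population ratio = 3,075.25 / 4,560.93 = 67.43%.

Unemployment rate ≈ 4.63%; labor force participation rate ≈ 70.70%; employment-population ratio ≈ 67.43%.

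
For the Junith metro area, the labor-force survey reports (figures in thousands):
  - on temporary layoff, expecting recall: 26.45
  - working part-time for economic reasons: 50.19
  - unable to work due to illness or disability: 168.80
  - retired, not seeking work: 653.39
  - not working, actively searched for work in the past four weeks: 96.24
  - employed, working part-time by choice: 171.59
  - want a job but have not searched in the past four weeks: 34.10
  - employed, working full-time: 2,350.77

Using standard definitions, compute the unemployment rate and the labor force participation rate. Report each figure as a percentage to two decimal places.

Unemployment rate ≈ 4.55%; labor force participation rate ≈ 75.89%.

Employed = 50.19 + 171.59 + 2,350.77 = 2,572.55 thousand (anyone who worked, including part-time for economic reasons, counts as employed).
Unemployed = 26.45 + 96.24 = 122.69 thousand (jobless and actively searching, or on temporary layoff).
Labor force = 2,572.55 + 122.69 = 2,695.24 thousand.
Not in labor force = 168.80 + 653.39 + 34.10 = 856.29 thousand (those not working and not actively searching are outside the labor force — including those who want a job but have given up searching).
Civilian working-age population = 2,695.24 + 856.29 = 3,551.53 thousand.
Unemployment rate = 122.69 / 2,695.24 = 4.55%.
Labor force participation rate = 2,695.24 / 3,551.53 = 75.89%.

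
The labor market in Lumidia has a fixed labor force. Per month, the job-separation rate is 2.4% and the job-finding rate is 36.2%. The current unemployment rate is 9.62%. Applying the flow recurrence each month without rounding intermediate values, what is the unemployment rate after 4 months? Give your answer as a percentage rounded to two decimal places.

With a fixed labor force, u_{t+1} = u_t + s·(1−u_t) − f·u_t = u_t·(1−s−f) + s.
Here 1−s−f = 0.614 and s = 0.024.
u_1 = 0.096200 × 0.614 + 0.024 = 0.083067.
u_2 = 0.083067 × 0.614 + 0.024 = 0.075003.
u_3 = 0.075003 × 0.614 + 0.024 = 0.070052.
u_4 = 0.070052 × 0.614 + 0.024 = 0.067012.

Unemployment rate after four months ≈ 6.70%.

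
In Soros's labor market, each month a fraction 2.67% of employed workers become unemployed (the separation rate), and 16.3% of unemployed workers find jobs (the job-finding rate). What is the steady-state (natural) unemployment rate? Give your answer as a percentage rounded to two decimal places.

Steady-state unemployment rate ≈ 14.07%.

At steady state the flows balance: s·E = f·U, so U/(E+U) = s/(s+f).
u* = 2.67 / (2.67 + 16.3) = 2.67 / 18.97 = 14.07%.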